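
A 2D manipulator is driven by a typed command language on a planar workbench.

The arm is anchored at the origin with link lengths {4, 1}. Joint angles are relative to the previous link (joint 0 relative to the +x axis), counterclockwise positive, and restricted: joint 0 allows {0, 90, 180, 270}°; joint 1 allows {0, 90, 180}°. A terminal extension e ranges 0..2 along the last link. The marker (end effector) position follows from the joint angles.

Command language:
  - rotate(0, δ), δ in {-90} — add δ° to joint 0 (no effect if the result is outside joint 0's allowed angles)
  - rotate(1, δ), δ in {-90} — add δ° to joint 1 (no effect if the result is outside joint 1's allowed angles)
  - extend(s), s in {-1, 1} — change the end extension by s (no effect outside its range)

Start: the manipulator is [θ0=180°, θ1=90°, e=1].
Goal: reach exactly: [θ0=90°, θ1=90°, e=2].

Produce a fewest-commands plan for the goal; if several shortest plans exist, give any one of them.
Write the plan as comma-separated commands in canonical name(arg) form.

extend(1), rotate(0, -90)

begin: [θ0=180°, θ1=90°, e=1]
[1] after extend(1): [θ0=180°, θ1=90°, e=2]
[2] after rotate(0, -90): [θ0=90°, θ1=90°, e=2]
shorter routes all fall short; 2 is best.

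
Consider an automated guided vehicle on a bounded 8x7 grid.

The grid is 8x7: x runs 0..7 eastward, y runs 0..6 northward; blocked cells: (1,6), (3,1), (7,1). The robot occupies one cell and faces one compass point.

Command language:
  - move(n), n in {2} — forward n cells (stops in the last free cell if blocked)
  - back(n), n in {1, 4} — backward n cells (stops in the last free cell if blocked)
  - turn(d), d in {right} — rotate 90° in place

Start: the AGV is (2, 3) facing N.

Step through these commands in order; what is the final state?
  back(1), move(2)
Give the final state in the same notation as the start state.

(2, 4) facing N

from: (2, 3) facing N
step 1 (back(1)): (2, 2) facing N
step 2 (move(2)): (2, 4) facing N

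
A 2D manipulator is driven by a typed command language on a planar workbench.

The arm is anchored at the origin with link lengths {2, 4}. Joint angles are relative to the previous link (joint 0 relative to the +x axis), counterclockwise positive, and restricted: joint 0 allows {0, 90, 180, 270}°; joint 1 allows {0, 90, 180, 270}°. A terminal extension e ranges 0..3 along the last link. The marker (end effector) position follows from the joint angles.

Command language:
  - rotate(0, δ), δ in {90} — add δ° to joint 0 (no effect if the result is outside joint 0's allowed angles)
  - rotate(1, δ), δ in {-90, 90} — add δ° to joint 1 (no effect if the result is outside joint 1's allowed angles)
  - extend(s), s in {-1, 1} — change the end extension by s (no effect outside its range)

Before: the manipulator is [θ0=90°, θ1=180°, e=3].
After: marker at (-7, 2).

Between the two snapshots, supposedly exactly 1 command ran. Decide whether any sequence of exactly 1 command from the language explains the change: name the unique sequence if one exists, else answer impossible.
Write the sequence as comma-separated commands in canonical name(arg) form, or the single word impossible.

initial: [θ0=90°, θ1=180°, e=3]
[1] after rotate(1, -90): [θ0=90°, θ1=90°, e=3]
no rival 1-sequence matches.

rotate(1, -90)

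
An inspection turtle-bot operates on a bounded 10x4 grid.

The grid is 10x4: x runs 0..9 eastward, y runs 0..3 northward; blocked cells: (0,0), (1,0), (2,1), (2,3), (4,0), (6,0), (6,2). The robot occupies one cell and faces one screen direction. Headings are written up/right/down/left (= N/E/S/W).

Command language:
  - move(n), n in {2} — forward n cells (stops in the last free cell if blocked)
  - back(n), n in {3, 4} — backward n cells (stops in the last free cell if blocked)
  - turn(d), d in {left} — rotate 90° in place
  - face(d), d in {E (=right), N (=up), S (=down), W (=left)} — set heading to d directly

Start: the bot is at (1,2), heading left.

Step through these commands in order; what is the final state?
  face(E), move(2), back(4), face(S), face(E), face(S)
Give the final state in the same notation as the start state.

from: at (1,2), heading left
t=1 face(E) ⇒ at (1,2), heading right
t=2 move(2) ⇒ at (3,2), heading right
t=3 back(4) ⇒ at (0,2), heading right
t=4 face(S) ⇒ at (0,2), heading down
t=5 face(E) ⇒ at (0,2), heading right
t=6 face(S) ⇒ at (0,2), heading down

at (0,2), heading down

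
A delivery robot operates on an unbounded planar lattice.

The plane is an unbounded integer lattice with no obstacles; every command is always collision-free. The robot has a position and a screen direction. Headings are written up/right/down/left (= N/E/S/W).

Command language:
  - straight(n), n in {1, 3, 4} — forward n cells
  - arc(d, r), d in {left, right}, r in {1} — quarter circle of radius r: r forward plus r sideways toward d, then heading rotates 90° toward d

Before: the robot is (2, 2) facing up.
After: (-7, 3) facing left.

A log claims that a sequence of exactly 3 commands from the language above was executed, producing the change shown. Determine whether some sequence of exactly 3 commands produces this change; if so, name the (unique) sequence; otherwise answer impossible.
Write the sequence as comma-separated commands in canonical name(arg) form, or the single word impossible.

key: running straight(4) before arc(left, 1) would end elsewhere — order is forced
from: (2, 2) facing up
t=1 arc(left, 1) ⇒ (1, 3) facing left
t=2 straight(4) ⇒ (-3, 3) facing left
t=3 straight(4) ⇒ (-7, 3) facing left
uniquely the one of 125 3-step routes that fits.

arc(left, 1), straight(4), straight(4)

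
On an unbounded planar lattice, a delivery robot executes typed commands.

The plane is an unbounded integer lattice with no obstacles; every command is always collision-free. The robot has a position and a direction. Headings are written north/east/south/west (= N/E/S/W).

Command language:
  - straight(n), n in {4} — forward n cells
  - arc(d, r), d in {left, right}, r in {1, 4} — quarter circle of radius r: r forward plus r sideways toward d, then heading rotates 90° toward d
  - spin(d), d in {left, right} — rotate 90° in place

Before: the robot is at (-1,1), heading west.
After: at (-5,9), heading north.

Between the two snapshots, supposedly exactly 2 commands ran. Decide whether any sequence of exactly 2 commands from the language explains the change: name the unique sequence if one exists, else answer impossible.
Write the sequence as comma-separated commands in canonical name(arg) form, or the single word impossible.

key: position moved to (-5,9) AND the heading swung to N — translation plus rotation needed
from: at (-1,1), heading west
t=1 arc(right, 4) ⇒ at (-5,5), heading north
t=2 straight(4) ⇒ at (-5,9), heading north
no other 2-command option fits: unique.

arc(right, 4), straight(4)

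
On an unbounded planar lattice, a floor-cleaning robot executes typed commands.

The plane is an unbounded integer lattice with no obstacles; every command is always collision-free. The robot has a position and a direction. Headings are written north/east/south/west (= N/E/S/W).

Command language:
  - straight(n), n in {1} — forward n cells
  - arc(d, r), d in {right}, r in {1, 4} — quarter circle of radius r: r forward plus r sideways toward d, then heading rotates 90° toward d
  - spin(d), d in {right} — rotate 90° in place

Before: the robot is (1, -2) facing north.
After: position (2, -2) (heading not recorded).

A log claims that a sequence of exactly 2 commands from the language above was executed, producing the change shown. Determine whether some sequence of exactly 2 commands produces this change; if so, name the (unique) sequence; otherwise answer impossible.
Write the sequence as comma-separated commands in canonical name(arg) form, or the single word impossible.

spin(right), straight(1)

key: running straight(1) before spin(right) would end elsewhere — order is forced
t0: (1, -2) facing north
t=1 spin(right) ⇒ (1, -2) facing east
t=2 straight(1) ⇒ (2, -2) facing east
no other 2-command option fits: unique.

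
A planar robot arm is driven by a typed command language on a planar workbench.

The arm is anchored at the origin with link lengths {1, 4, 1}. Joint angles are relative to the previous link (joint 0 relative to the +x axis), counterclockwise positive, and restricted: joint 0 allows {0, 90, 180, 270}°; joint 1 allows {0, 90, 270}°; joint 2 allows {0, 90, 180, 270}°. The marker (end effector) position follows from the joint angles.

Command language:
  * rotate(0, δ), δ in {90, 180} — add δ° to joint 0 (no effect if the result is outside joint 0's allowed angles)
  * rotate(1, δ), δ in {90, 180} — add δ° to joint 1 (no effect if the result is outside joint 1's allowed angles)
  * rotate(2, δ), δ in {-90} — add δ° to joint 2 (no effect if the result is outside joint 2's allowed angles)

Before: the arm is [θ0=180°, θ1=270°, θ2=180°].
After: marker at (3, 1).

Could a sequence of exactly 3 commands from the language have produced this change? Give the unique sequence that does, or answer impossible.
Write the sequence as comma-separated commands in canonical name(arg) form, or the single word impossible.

t0: [θ0=180°, θ1=270°, θ2=180°]
[1] after rotate(0, 90): [θ0=270°, θ1=270°, θ2=180°]
[2] after rotate(0, 90): [θ0=0°, θ1=270°, θ2=180°]
[3] after rotate(0, 90): [θ0=90°, θ1=270°, θ2=180°]
no rival 3-sequence matches.

rotate(0, 90), rotate(0, 90), rotate(0, 90)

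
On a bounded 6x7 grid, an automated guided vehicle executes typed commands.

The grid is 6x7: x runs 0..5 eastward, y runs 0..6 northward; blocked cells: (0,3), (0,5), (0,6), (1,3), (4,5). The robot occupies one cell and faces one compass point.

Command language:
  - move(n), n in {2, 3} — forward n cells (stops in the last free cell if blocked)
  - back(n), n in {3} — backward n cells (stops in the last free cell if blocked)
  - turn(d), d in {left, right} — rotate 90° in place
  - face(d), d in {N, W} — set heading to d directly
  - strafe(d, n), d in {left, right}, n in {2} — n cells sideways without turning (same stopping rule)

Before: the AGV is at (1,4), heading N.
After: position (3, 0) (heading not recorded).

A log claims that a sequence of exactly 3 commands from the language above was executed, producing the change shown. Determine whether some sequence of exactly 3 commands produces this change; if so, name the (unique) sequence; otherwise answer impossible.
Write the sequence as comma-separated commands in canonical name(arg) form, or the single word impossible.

strafe(right, 2), back(3), back(3)

key: the second back(3) runs into the grid edge before its full distance
initial: at (1,4), heading N
[1] after strafe(right, 2): at (3,4), heading N
[2] after back(3): at (3,1), heading N
[3] after back(3): at (3,0), heading N
all 729 alternatives checked — unique.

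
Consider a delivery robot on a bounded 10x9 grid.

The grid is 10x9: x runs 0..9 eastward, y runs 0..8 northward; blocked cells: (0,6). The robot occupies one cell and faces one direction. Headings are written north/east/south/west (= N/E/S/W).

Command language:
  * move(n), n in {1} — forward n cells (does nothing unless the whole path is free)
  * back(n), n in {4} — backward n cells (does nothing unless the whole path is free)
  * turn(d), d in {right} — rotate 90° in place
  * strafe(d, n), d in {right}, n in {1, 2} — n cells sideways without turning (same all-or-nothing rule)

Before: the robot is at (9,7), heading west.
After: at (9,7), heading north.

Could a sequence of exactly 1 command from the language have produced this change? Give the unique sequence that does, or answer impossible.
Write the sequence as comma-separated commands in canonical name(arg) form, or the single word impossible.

turn(right)

key: (9,7) unchanged — the single command moves nothing
start: at (9,7), heading west
1. turn(right) → at (9,7), heading north
uniquely the one of 5 1-step routes that fits.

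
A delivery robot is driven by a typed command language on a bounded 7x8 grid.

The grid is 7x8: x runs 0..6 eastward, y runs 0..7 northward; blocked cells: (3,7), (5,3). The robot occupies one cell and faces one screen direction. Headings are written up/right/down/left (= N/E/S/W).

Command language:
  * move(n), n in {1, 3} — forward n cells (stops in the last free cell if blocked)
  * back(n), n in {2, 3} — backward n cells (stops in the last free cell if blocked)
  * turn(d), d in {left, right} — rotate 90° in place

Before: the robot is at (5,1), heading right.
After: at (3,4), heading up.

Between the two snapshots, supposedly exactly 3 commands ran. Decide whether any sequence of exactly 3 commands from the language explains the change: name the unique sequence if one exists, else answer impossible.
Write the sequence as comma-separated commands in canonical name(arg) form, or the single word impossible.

back(2), turn(left), move(3)

key: order matters: swapping back(2) and move(3) lands elsewhere
begin: at (5,1), heading right
[1] after back(2): at (3,1), heading right
[2] after turn(left): at (3,1), heading up
[3] after move(3): at (3,4), heading up
no other 3-command option fits: unique.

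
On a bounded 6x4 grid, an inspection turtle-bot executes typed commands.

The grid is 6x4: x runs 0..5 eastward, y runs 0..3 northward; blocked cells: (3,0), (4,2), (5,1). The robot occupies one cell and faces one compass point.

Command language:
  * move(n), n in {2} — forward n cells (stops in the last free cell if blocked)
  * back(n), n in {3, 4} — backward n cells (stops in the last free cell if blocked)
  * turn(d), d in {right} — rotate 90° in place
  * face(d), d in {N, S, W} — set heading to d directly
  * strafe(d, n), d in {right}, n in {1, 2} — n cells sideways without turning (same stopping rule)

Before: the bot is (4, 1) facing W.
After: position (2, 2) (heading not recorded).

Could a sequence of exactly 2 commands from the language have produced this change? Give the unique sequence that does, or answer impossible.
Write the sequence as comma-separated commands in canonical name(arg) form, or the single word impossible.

move(2), strafe(right, 1)

key: order matters: swapping move(2) and strafe(right, 1) lands elsewhere
begin: (4, 1) facing W
t=1 move(2) ⇒ (2, 1) facing W
t=2 strafe(right, 1) ⇒ (2, 2) facing W
no other 2-command option fits: unique.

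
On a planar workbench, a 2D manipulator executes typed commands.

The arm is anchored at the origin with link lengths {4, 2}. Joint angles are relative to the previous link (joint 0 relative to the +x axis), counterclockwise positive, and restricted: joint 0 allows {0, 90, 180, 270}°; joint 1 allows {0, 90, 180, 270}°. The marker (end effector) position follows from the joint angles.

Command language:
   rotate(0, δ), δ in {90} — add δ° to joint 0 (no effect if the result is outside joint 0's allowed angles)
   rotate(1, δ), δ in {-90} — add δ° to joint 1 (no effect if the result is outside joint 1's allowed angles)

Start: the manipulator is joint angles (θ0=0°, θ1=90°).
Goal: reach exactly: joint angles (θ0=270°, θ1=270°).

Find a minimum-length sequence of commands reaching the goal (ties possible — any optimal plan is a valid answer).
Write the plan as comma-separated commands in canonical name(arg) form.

rotate(1, -90), rotate(1, -90), rotate(0, 90), rotate(0, 90), rotate(0, 90)

start: joint angles (θ0=0°, θ1=90°)
step 1 (rotate(1, -90)): joint angles (θ0=0°, θ1=0°)
step 2 (rotate(1, -90)): joint angles (θ0=0°, θ1=270°)
step 3 (rotate(0, 90)): joint angles (θ0=90°, θ1=270°)
step 4 (rotate(0, 90)): joint angles (θ0=180°, θ1=270°)
step 5 (rotate(0, 90)): joint angles (θ0=270°, θ1=270°)
minimal: 5 command(s), checked below 5.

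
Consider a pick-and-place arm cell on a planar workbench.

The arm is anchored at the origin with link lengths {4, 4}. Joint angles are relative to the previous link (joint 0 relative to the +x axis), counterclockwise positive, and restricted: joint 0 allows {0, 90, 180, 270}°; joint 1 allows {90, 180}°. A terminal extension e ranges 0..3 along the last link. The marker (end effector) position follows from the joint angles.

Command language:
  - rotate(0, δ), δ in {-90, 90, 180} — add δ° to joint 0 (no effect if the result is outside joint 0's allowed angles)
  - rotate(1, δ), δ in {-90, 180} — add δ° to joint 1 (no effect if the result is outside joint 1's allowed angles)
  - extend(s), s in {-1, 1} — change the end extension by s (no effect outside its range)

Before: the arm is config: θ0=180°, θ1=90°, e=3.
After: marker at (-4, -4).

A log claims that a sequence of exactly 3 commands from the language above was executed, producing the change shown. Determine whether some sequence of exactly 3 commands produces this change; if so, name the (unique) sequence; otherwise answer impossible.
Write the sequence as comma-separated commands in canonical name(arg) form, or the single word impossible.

extend(-1), extend(-1), extend(-1)

t0: config: θ0=180°, θ1=90°, e=3
1. extend(-1) → config: θ0=180°, θ1=90°, e=2
2. extend(-1) → config: θ0=180°, θ1=90°, e=1
3. extend(-1) → config: θ0=180°, θ1=90°, e=0
no rival 3-sequence matches.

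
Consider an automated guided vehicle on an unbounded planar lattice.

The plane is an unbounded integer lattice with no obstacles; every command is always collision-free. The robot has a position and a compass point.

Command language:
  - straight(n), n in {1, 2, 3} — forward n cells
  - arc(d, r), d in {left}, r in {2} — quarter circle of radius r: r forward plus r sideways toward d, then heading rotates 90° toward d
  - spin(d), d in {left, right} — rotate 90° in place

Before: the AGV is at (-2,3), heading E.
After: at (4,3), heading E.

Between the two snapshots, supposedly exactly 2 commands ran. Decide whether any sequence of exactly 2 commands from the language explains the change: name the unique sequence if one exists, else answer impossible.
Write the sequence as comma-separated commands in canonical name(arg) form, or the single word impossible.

straight(3), straight(3)

key: still facing E at the end — nothing in the sequence rotates
begin: at (-2,3), heading E
t=1 straight(3) ⇒ at (1,3), heading E
t=2 straight(3) ⇒ at (4,3), heading E
no rival 2-sequence matches.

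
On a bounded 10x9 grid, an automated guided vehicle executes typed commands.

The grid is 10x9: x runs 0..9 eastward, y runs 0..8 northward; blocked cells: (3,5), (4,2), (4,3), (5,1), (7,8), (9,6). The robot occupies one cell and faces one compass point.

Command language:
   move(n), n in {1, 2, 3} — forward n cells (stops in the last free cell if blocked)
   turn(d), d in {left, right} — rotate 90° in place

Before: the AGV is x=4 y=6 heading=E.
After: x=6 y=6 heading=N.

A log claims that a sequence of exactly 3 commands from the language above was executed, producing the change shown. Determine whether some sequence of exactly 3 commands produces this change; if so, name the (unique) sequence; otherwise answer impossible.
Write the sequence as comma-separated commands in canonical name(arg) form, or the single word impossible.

move(1), move(1), turn(left)

key: order matters: swapping move(1) and turn(left) lands elsewhere
start: x=4 y=6 heading=E
t=1 move(1) ⇒ x=5 y=6 heading=E
t=2 move(1) ⇒ x=6 y=6 heading=E
t=3 turn(left) ⇒ x=6 y=6 heading=N
all 125 alternatives checked — unique.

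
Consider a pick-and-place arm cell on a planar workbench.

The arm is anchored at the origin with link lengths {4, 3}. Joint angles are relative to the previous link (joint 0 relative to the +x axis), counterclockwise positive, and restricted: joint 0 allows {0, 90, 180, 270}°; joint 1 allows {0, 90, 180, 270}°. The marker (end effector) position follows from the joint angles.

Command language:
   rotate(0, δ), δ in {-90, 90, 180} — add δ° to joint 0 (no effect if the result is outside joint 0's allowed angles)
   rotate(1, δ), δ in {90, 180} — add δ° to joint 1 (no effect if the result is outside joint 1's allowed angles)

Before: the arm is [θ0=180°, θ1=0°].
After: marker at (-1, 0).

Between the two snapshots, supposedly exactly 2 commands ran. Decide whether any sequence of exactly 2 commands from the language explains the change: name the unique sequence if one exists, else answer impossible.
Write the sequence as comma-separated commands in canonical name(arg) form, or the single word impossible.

rotate(1, 90), rotate(1, 90)

initial: [θ0=180°, θ1=0°]
t=1 rotate(1, 90) ⇒ [θ0=180°, θ1=90°]
t=2 rotate(1, 90) ⇒ [θ0=180°, θ1=180°]
uniquely the one of 25 2-step routes that fits.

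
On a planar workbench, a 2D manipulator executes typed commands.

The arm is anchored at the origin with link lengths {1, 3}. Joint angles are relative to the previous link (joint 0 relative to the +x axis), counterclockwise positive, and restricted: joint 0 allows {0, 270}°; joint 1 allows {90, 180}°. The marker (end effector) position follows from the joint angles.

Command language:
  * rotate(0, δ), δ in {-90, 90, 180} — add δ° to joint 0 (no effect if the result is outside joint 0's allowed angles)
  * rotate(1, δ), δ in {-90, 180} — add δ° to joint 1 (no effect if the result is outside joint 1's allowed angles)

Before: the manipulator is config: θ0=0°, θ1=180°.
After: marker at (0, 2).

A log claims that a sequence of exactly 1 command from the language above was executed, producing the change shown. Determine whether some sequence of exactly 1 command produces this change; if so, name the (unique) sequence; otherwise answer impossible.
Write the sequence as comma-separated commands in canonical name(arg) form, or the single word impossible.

rotate(0, -90)

from: config: θ0=0°, θ1=180°
1. rotate(0, -90) → config: θ0=270°, θ1=180°
no rival 1-sequence matches.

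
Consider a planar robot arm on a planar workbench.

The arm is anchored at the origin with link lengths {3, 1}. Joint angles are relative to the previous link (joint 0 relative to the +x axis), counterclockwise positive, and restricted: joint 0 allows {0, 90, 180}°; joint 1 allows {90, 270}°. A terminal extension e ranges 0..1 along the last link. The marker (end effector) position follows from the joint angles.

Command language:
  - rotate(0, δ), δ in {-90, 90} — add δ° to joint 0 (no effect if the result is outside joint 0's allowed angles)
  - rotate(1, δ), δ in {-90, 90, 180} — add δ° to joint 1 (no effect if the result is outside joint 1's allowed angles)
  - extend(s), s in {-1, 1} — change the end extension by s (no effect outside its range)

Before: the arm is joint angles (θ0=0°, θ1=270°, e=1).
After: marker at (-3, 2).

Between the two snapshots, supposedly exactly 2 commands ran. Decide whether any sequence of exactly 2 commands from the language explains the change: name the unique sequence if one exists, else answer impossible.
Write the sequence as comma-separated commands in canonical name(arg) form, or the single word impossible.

t0: joint angles (θ0=0°, θ1=270°, e=1)
step 1 (rotate(0, 90)): joint angles (θ0=90°, θ1=270°, e=1)
step 2 (rotate(0, 90)): joint angles (θ0=180°, θ1=270°, e=1)
no rival 2-sequence matches.

rotate(0, 90), rotate(0, 90)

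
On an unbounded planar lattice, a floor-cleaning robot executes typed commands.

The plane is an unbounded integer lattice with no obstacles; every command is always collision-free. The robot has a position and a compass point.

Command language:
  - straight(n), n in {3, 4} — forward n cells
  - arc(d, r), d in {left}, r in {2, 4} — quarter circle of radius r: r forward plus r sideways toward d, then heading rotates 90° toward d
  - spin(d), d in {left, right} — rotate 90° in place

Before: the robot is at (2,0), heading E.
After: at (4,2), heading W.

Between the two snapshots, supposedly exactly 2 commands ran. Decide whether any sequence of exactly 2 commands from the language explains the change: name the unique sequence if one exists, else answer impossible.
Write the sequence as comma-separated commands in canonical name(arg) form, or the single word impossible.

key: cell and facing (now W) both changed — the 2 commands mix motion and turning
begin: at (2,0), heading E
1. arc(left, 2) → at (4,2), heading N
2. spin(left) → at (4,2), heading W
no other 2-command option fits: unique.

arc(left, 2), spin(left)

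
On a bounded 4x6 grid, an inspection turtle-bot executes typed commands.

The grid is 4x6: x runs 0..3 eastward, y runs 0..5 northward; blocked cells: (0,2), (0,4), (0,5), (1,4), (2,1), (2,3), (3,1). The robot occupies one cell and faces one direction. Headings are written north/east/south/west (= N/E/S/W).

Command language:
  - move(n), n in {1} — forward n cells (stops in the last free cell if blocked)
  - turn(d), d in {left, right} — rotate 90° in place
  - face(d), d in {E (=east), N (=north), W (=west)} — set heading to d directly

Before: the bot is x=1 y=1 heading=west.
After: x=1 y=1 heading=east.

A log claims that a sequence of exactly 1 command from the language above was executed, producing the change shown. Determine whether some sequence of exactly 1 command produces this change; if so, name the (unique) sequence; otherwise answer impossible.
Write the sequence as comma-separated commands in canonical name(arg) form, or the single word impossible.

face(E)

key: parked at (1,1) the whole time — nothing moves the robot
begin: x=1 y=1 heading=west
[1] after face(E): x=1 y=1 heading=east
no other 1-command option fits: unique.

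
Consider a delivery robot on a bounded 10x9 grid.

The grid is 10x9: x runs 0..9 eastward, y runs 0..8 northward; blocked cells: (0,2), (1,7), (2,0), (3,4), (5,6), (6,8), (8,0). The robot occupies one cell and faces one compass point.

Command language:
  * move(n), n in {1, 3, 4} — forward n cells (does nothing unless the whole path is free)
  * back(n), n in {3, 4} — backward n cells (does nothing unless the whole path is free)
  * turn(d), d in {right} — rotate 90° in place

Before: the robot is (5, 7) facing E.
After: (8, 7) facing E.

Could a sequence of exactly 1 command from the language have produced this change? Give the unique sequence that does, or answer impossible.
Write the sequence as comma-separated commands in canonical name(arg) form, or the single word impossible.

key: still facing E — the one step turns nothing
t0: (5, 7) facing E
t=1 move(3) ⇒ (8, 7) facing E
all 6 alternatives checked — unique.

move(3)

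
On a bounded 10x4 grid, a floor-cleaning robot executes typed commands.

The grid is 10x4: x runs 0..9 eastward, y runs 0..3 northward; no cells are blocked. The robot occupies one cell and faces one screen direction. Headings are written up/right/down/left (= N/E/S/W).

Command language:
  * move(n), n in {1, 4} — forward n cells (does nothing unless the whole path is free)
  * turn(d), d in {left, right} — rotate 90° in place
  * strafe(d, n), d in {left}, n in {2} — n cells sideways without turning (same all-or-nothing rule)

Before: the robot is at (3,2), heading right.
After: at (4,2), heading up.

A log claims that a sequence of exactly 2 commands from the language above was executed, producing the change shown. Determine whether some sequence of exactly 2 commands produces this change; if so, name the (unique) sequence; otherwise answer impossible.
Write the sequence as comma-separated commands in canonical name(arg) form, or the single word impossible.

key: order matters: swapping move(1) and turn(left) lands elsewhere
initial: at (3,2), heading right
t=1 move(1) ⇒ at (4,2), heading right
t=2 turn(left) ⇒ at (4,2), heading up
no rival 2-sequence matches.

move(1), turn(left)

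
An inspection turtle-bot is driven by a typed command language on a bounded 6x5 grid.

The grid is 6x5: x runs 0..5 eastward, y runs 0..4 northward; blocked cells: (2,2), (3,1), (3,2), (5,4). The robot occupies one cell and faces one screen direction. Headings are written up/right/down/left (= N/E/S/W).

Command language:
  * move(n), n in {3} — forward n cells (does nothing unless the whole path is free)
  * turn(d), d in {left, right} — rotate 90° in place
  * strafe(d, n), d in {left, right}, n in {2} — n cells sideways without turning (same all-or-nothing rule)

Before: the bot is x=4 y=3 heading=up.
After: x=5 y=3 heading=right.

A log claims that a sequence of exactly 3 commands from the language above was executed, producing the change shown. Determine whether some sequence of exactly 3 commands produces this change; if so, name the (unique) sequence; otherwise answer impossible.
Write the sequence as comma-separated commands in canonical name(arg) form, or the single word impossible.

key: running move(3) before strafe(left, 2) would end elsewhere — order is forced
start: x=4 y=3 heading=up
[1] after strafe(left, 2): x=2 y=3 heading=up
[2] after turn(right): x=2 y=3 heading=right
[3] after move(3): x=5 y=3 heading=right
no rival 3-sequence matches.

strafe(left, 2), turn(right), move(3)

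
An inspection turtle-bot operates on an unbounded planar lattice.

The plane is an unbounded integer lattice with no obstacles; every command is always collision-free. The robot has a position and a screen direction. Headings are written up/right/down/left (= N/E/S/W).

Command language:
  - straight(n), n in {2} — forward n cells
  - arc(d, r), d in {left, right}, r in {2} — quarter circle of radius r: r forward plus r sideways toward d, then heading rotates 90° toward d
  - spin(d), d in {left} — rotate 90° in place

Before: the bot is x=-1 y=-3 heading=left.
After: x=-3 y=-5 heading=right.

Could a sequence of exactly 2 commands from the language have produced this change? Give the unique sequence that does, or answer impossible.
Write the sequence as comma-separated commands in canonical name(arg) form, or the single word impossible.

key: cell and facing (now E) both changed — the 2 commands mix motion and turning
begin: x=-1 y=-3 heading=left
[1] after arc(left, 2): x=-3 y=-5 heading=down
[2] after spin(left): x=-3 y=-5 heading=right
all 16 alternatives checked — unique.

arc(left, 2), spin(left)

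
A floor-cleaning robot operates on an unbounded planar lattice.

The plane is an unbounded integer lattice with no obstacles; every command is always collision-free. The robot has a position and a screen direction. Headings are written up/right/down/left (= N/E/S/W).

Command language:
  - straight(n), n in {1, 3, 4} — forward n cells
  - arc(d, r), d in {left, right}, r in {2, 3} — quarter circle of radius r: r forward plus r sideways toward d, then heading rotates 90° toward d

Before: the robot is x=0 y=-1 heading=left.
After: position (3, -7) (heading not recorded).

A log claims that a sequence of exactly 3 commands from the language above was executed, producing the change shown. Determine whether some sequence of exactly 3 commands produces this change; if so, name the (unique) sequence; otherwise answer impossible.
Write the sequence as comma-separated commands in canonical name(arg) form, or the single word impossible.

arc(left, 3), arc(left, 3), straight(3)

key: order matters: swapping arc(left, 3) and straight(3) lands elsewhere
from: x=0 y=-1 heading=left
t=1 arc(left, 3) ⇒ x=-3 y=-4 heading=down
t=2 arc(left, 3) ⇒ x=0 y=-7 heading=right
t=3 straight(3) ⇒ x=3 y=-7 heading=right
all 343 alternatives checked — unique.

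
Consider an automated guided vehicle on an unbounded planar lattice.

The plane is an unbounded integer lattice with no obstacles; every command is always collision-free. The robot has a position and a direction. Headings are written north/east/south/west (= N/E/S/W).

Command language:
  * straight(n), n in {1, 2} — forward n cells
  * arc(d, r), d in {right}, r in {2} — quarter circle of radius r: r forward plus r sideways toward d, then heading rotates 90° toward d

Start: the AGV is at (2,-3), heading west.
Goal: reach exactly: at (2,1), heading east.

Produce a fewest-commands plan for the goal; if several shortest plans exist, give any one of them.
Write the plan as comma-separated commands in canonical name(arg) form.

arc(right, 2), arc(right, 2)

t0: at (2,-3), heading west
t=1 arc(right, 2) ⇒ at (0,-1), heading north
t=2 arc(right, 2) ⇒ at (2,1), heading east
shorter routes all fall short; 2 is best.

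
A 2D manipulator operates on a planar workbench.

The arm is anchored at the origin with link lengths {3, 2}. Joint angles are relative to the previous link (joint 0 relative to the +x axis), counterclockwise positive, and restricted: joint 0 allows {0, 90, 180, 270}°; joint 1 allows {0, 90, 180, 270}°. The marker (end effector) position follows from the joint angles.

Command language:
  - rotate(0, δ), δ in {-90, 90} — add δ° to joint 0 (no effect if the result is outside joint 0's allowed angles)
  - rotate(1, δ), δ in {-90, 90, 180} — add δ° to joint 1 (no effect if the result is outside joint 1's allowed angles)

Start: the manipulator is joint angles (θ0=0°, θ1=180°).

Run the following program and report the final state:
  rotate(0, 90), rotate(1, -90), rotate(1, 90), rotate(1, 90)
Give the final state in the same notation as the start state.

t0: joint angles (θ0=0°, θ1=180°)
[1] after rotate(0, 90): joint angles (θ0=90°, θ1=180°)
[2] after rotate(1, -90): joint angles (θ0=90°, θ1=90°)
[3] after rotate(1, 90): joint angles (θ0=90°, θ1=180°)
[4] after rotate(1, 90): joint angles (θ0=90°, θ1=270°)

joint angles (θ0=90°, θ1=270°)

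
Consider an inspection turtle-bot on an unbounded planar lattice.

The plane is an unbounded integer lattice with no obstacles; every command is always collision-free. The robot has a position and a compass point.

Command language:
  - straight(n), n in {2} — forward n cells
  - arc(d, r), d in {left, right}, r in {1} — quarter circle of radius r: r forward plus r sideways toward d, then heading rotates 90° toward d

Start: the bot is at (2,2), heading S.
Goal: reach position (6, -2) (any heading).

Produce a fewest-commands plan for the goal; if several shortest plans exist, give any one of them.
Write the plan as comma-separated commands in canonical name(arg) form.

arc(left, 1), arc(right, 1), arc(left, 1), arc(right, 1)

t0: at (2,2), heading S
1. arc(left, 1) → at (3,1), heading E
2. arc(right, 1) → at (4,0), heading S
3. arc(left, 1) → at (5,-1), heading E
4. arc(right, 1) → at (6,-2), heading S
nothing shorter than 4 reaches the goal.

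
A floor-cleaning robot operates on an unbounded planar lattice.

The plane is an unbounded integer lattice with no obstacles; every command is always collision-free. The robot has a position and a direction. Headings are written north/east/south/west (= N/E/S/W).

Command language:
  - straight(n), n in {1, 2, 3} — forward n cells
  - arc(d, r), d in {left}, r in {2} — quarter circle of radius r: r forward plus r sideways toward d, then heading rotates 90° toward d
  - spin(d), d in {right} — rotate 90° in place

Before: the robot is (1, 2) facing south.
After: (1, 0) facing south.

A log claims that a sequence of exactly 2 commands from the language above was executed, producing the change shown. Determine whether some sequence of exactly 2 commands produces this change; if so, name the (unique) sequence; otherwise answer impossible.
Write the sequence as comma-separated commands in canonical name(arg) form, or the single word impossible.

key: still facing S at the end — nothing in the sequence rotates
begin: (1, 2) facing south
1. straight(1) → (1, 1) facing south
2. straight(1) → (1, 0) facing south
no rival 2-sequence matches.

straight(1), straight(1)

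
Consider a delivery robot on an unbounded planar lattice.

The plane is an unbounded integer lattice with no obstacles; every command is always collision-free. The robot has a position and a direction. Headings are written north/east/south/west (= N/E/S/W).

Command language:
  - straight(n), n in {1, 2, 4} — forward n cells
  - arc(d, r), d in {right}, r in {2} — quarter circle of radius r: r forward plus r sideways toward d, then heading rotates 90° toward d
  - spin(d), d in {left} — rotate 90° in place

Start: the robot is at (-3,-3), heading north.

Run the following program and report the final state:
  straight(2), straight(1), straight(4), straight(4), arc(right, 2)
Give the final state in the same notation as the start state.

at (-1,10), heading east

start: at (-3,-3), heading north
step 1 (straight(2)): at (-3,-1), heading north
step 2 (straight(1)): at (-3,0), heading north
step 3 (straight(4)): at (-3,4), heading north
step 4 (straight(4)): at (-3,8), heading north
step 5 (arc(right, 2)): at (-1,10), heading east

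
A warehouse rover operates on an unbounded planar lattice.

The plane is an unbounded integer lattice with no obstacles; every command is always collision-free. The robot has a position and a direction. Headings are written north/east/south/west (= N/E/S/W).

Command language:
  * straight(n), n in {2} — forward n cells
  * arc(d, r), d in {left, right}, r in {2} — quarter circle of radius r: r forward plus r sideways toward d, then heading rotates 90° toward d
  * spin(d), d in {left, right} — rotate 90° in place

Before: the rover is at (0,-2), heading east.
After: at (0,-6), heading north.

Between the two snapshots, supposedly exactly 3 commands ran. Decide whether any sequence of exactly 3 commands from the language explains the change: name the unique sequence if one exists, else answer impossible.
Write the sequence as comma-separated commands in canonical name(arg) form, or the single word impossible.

arc(right, 2), arc(right, 2), spin(right)

key: cell and facing (now N) both changed — the 3 commands mix motion and turning
start: at (0,-2), heading east
step 1 (arc(right, 2)): at (2,-4), heading south
step 2 (arc(right, 2)): at (0,-6), heading west
step 3 (spin(right)): at (0,-6), heading north
uniquely the one of 125 3-step routes that fits.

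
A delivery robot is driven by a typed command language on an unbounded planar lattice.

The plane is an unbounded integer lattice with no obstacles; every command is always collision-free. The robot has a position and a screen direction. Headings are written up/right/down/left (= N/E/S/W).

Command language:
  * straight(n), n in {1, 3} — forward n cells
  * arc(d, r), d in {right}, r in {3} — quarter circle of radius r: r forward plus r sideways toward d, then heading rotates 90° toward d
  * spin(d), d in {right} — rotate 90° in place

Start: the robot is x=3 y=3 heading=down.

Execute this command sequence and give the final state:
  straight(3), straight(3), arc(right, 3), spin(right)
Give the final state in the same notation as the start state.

x=0 y=-6 heading=up

initial: x=3 y=3 heading=down
[1] after straight(3): x=3 y=0 heading=down
[2] after straight(3): x=3 y=-3 heading=down
[3] after arc(right, 3): x=0 y=-6 heading=left
[4] after spin(right): x=0 y=-6 heading=up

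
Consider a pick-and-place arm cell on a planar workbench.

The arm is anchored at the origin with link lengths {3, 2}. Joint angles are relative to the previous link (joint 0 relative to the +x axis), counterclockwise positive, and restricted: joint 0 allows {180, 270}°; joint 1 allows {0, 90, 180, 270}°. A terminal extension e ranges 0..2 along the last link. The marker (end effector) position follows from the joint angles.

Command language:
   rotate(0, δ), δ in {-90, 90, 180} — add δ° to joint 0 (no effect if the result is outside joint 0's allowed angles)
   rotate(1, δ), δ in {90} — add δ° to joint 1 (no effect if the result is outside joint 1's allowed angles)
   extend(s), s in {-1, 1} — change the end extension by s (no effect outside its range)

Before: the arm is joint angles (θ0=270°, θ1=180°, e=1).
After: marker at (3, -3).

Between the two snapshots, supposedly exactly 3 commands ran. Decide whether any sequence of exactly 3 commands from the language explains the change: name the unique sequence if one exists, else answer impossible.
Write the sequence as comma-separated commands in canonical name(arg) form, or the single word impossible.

rotate(1, 90), rotate(1, 90), rotate(1, 90)

t0: joint angles (θ0=270°, θ1=180°, e=1)
[1] after rotate(1, 90): joint angles (θ0=270°, θ1=270°, e=1)
[2] after rotate(1, 90): joint angles (θ0=270°, θ1=0°, e=1)
[3] after rotate(1, 90): joint angles (θ0=270°, θ1=90°, e=1)
no rival 3-sequence matches.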